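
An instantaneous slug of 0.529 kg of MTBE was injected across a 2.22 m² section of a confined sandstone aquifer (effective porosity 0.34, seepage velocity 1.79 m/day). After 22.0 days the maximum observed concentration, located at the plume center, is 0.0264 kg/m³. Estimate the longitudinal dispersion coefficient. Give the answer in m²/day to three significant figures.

At the plume center C_max = M/(n_e·A·√(4πDt)), so D = M²/(4πt·(n_e·A·C_max)²).
n_e·A·C_max = 0.34 × 2.22 × 0.0264 = 0.01993 kg/m.
D = 0.529²/(4π × 22.0 × 0.01993²) = 2.55 m²/day.

2.55 m²/day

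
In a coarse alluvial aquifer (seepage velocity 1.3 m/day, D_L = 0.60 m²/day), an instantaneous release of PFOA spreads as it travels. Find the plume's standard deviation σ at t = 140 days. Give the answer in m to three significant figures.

13.0 m

Dispersive spreading gives a Gaussian with σ² = 2Dt; advection only shifts the center.
σ = √(2 × 0.60 × 140) = 13.0 m.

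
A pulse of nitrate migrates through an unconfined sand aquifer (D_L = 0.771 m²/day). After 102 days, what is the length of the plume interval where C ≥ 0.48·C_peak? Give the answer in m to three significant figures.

30.4 m

The plume is Gaussian with σ = √(2Dt) = √(2 × 0.771 × 102) = 12.54 m.
C/C_peak = exp(−Δx²/(2σ²)) = 0.48 ⇒ Δx = σ·√(−2 ln 0.48) = 12.54 × 1.212 = 15.20 m.
Width = 2Δx = 30.4 m.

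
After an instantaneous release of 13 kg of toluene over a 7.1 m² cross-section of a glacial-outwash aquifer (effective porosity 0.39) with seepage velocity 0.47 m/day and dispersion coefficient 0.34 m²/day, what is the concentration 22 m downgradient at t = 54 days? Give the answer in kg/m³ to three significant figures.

For an instantaneous plane source, C(x,t) = M/(n_e·A·√(4πDt)) · exp(−(x−vt)²/(4Dt)), with n_e·A the pore (flow) area.
Plume center vt = 0.47 × 54 = 25.38 m, so the well at 22 m is 3.38 m upgradient of the peak.
√(4πDt) = 15.19 m, giving peak height M/(n_e·A·√(4πDt)) = 13/(0.39 × 7.1 × 15.19) = 0.3091 kg/m³.
(x−vt)²/(4Dt) = (-3.38)²/(4 × 0.34 × 54) = 0.1556; exp(−0.1556) = 0.8559.
C = 0.3091 × 0.8559 = 0.265 kg/m³.

0.265 kg/m³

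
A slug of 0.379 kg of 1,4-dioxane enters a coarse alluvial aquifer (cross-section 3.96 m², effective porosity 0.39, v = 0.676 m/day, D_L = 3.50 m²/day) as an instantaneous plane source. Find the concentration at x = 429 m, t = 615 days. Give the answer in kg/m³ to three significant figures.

0.00146 kg/m³

For an instantaneous plane source, C(x,t) = M/(n_e·A·√(4πDt)) · exp(−(x−vt)²/(4Dt)), with n_e·A the pore (flow) area.
Plume center vt = 0.676 × 615 = 415.74 m, so the well at 429 m is 13.26 m downgradient of the peak.
√(4πDt) = 164.5 m, giving peak height M/(n_e·A·√(4πDt)) = 0.379/(0.39 × 3.96 × 164.5) = 0.001492 kg/m³.
(x−vt)²/(4Dt) = (13.26)²/(4 × 3.50 × 615) = 0.02042; exp(−0.02042) = 0.9798.
C = 0.001492 × 0.9798 = 0.00146 kg/m³.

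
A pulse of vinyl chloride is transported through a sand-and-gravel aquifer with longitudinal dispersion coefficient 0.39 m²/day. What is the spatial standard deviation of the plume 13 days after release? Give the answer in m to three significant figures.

3.18 m

Dispersive spreading gives a Gaussian with σ² = 2Dt; advection only shifts the center.
σ = √(2 × 0.39 × 13) = 3.18 m.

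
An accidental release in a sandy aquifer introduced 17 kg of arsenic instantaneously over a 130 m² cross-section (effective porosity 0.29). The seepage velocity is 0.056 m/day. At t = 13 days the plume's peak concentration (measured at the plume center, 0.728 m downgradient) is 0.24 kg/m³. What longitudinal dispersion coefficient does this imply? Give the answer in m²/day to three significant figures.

0.0216 m²/day

At the plume center C_max = M/(n_e·A·√(4πDt)), so D = M²/(4πt·(n_e·A·C_max)²).
n_e·A·C_max = 0.29 × 130 × 0.24 = 9.048 kg/m.
D = 17²/(4π × 13 × 9.048²) = 0.0216 m²/day.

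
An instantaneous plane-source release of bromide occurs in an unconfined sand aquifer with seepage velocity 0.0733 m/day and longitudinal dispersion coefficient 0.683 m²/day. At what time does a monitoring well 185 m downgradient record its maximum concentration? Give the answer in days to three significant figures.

For the 1D instantaneous-source solution, setting ∂C/∂t = 0 at fixed x gives v²t² + 2Dt − x² = 0, so t = (√(D² + v²x²) − D)/v².
√(D² + v²x²) = √(0.683² + 0.0733² × 185²) = 13.58; v² = 0.00537289.
t = (13.58 − 0.683)/0.00537289 = 2400 days (vs. the pure-advection estimate x/v = 2520 d).

2400 days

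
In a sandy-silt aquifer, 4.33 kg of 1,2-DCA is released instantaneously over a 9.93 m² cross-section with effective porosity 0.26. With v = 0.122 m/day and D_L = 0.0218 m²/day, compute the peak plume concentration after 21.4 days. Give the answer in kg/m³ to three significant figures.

0.693 kg/m³

The peak of an instantaneous 1D plume sits at x = vt; there the Gaussian factor is 1 and C_max = M/(n_e·A·√(4πDt)), where n_e·A is the pore area the mass is dissolved in.
√(4πDt) = √(4π × 0.0218 × 21.4) = 2.421 m, so C_max = 4.33/(0.26 × 9.93 × 2.421) = 0.693 kg/m³.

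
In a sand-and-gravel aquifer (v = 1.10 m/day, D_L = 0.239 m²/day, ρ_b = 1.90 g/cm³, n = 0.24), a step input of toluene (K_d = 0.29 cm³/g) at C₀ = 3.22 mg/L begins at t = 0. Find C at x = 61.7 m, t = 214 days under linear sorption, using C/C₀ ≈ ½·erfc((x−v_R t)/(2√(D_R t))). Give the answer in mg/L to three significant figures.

3.09 mg/L

Retardation factor R = 1 + ρ_b·K_d/n = 1 + 1.90 × 0.29/0.24 = 3.296.
Sorption retards both mechanisms: v_R = v/R = 0.3337 m/day, D_R = D/R = 0.07251 m²/day.
v_R·t = 0.3337 × 214 = 71.4118 m; 2√(D_R t) = 7.878 m; argument = (61.7 − 71.4118)/7.878 = -1.233.
C = C₀ × ½·erfc(-1.233) = 3.22 × 0.9594 = 3.09 mg/L.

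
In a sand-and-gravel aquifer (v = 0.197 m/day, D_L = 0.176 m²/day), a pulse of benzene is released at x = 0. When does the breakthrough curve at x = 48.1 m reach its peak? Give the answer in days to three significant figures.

For the 1D instantaneous-source solution, setting ∂C/∂t = 0 at fixed x gives v²t² + 2Dt − x² = 0, so t = (√(D² + v²x²) − D)/v².
√(D² + v²x²) = √(0.176² + 0.197² × 48.1²) = 9.477; v² = 0.038809.
t = (9.477 − 0.176)/0.038809 = 240 days (vs. the pure-advection estimate x/v = 244 d).

240 days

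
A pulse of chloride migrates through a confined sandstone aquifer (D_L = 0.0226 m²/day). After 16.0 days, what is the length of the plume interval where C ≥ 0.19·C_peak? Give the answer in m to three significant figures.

3.10 m

The plume is Gaussian with σ = √(2Dt) = √(2 × 0.0226 × 16.0) = 0.8504 m.
C/C_peak = exp(−Δx²/(2σ²)) = 0.19 ⇒ Δx = σ·√(−2 ln 0.19) = 0.8504 × 1.822 = 1.549 m.
Width = 2Δx = 3.10 m.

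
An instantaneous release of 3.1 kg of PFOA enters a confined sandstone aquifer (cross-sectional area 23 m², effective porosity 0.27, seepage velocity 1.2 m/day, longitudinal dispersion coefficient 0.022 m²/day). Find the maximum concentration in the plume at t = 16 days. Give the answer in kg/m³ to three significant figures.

The peak of an instantaneous 1D plume sits at x = vt; there the Gaussian factor is 1 and C_max = M/(n_e·A·√(4πDt)), where n_e·A is the pore area the mass is dissolved in.
√(4πDt) = √(4π × 0.022 × 16) = 2.103 m, so C_max = 3.1/(0.27 × 23 × 2.103) = 0.237 kg/m³.

0.237 kg/m³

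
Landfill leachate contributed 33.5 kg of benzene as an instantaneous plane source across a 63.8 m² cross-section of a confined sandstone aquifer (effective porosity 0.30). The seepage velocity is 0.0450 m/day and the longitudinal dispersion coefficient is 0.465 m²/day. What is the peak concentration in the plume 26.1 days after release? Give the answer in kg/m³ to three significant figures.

The peak of an instantaneous 1D plume sits at x = vt; there the Gaussian factor is 1 and C_max = M/(n_e·A·√(4πDt)), where n_e·A is the pore area the mass is dissolved in.
√(4πDt) = √(4π × 0.465 × 26.1) = 12.35 m, so C_max = 33.5/(0.30 × 63.8 × 12.35) = 0.142 kg/m³.

0.142 kg/m³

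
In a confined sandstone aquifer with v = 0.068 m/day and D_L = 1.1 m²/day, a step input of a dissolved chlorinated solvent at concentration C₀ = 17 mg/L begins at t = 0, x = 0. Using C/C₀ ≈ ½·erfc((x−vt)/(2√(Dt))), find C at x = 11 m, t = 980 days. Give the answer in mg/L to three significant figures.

15.0 mg/L

For a continuous step input, C/C₀ ≈ ½·erfc((x−vt)/(2√(Dt))).
vt = 0.068 × 980 = 66.64 m and 2√(Dt) = 2√(1.1 × 980) = 65.67 m.
Argument (x−vt)/(2√(Dt)) = (11 − 66.64)/65.67 = -0.8473; ½·erfc(-0.8473) = 0.8846.
C = 17 × 0.8846 = 15.0 mg/L.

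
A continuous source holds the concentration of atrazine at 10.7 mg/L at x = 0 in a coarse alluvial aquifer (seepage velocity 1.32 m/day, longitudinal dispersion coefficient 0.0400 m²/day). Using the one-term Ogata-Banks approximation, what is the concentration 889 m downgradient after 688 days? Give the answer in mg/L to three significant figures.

10.6 mg/L

For a continuous step input, C/C₀ ≈ ½·erfc((x−vt)/(2√(Dt))).
vt = 1.32 × 688 = 908.16 m and 2√(Dt) = 2√(0.0400 × 688) = 10.49 m.
Argument (x−vt)/(2√(Dt)) = (889 − 908.16)/10.49 = -1.827; ½·erfc(-1.827) = 0.9951.
C = 10.7 × 0.9951 = 10.6 mg/L.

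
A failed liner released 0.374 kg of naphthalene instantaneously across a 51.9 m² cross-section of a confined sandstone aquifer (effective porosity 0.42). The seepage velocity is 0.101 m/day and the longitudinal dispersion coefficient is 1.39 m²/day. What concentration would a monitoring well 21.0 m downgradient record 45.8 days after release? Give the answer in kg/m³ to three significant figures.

For an instantaneous plane source, C(x,t) = M/(n_e·A·√(4πDt)) · exp(−(x−vt)²/(4Dt)), with n_e·A the pore (flow) area.
Plume center vt = 0.101 × 45.8 = 4.6258 m, so the well at 21.0 m is 16.3742 m downgradient of the peak.
√(4πDt) = 28.28 m, giving peak height M/(n_e·A·√(4πDt)) = 0.374/(0.42 × 51.9 × 28.28) = 0.0006067 kg/m³.
(x−vt)²/(4Dt) = (16.3742)²/(4 × 1.39 × 45.8) = 1.053; exp(−1.053) = 0.3489.
C = 0.0006067 × 0.3489 = 0.000212 kg/m³.

0.000212 kg/m³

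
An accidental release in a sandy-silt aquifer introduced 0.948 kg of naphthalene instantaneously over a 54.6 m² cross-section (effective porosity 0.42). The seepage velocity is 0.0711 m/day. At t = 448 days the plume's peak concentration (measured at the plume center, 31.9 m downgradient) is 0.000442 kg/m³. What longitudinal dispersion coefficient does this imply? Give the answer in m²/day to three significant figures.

At the plume center C_max = M/(n_e·A·√(4πDt)), so D = M²/(4πt·(n_e·A·C_max)²).
n_e·A·C_max = 0.42 × 54.6 × 0.000442 = 0.01014 kg/m.
D = 0.948²/(4π × 448 × 0.01014²) = 1.55 m²/day.

1.55 m²/day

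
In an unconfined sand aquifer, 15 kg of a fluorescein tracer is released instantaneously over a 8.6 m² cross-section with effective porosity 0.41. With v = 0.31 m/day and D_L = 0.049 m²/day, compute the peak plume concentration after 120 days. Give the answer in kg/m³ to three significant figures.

The peak of an instantaneous 1D plume sits at x = vt; there the Gaussian factor is 1 and C_max = M/(n_e·A·√(4πDt)), where n_e·A is the pore area the mass is dissolved in.
√(4πDt) = √(4π × 0.049 × 120) = 8.596 m, so C_max = 15/(0.41 × 8.6 × 8.596) = 0.495 kg/m³.

0.495 kg/m³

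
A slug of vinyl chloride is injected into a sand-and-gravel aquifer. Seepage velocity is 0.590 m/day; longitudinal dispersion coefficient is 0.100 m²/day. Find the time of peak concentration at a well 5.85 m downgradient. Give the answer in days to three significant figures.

For the 1D instantaneous-source solution, setting ∂C/∂t = 0 at fixed x gives v²t² + 2Dt − x² = 0, so t = (√(D² + v²x²) − D)/v².
√(D² + v²x²) = √(0.100² + 0.590² × 5.85²) = 3.453; v² = 0.3481.
t = (3.453 − 0.100)/0.3481 = 9.63 days (vs. the pure-advection estimate x/v = 9.92 d).

9.63 days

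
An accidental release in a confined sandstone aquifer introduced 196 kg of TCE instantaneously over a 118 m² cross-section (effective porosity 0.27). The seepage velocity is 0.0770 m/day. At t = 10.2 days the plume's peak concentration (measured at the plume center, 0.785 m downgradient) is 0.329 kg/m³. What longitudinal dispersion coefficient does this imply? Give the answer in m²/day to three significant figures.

2.73 m²/day

At the plume center C_max = M/(n_e·A·√(4πDt)), so D = M²/(4πt·(n_e·A·C_max)²).
n_e·A·C_max = 0.27 × 118 × 0.329 = 10.48 kg/m.
D = 196²/(4π × 10.2 × 10.48²) = 2.73 m²/day.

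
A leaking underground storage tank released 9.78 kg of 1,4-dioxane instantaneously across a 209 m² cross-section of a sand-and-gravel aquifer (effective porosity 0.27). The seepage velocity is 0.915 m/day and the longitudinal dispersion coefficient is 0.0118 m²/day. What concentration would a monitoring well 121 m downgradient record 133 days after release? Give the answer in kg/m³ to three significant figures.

0.0361 kg/m³

For an instantaneous plane source, C(x,t) = M/(n_e·A·√(4πDt)) · exp(−(x−vt)²/(4Dt)), with n_e·A the pore (flow) area.
Plume center vt = 0.915 × 133 = 121.695 m, so the well at 121 m is 0.695 m upgradient of the peak.
√(4πDt) = 4.441 m, giving peak height M/(n_e·A·√(4πDt)) = 9.78/(0.27 × 209 × 4.441) = 0.03903 kg/m³.
(x−vt)²/(4Dt) = (-0.695)²/(4 × 0.0118 × 133) = 0.07694; exp(−0.07694) = 0.9259.
C = 0.03903 × 0.9259 = 0.0361 kg/m³.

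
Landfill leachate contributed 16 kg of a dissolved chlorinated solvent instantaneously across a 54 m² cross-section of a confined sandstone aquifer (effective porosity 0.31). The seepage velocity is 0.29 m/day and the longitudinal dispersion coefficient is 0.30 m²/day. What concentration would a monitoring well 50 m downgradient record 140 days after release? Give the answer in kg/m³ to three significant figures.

For an instantaneous plane source, C(x,t) = M/(n_e·A·√(4πDt)) · exp(−(x−vt)²/(4Dt)), with n_e·A the pore (flow) area.
Plume center vt = 0.29 × 140 = 40.6 m, so the well at 50 m is 9.4 m downgradient of the peak.
√(4πDt) = 22.97 m, giving peak height M/(n_e·A·√(4πDt)) = 16/(0.31 × 54 × 22.97) = 0.04161 kg/m³.
(x−vt)²/(4Dt) = (9.4)²/(4 × 0.30 × 140) = 0.5260; exp(−0.5260) = 0.5910.
C = 0.04161 × 0.5910 = 0.0246 kg/m³.

0.0246 kg/m³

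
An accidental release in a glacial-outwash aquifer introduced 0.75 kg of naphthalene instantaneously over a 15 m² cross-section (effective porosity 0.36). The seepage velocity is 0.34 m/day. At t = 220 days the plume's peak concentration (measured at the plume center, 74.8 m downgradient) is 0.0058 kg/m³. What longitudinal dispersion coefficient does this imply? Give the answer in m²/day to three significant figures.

At the plume center C_max = M/(n_e·A·√(4πDt)), so D = M²/(4πt·(n_e·A·C_max)²).
n_e·A·C_max = 0.36 × 15 × 0.0058 = 0.03132 kg/m.
D = 0.75²/(4π × 220 × 0.03132²) = 0.207 m²/day.

0.207 m²/day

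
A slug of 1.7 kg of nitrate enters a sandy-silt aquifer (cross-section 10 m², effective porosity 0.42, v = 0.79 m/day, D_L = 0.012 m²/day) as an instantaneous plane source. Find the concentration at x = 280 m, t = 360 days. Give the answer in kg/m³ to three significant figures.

0.0179 kg/m³

For an instantaneous plane source, C(x,t) = M/(n_e·A·√(4πDt)) · exp(−(x−vt)²/(4Dt)), with n_e·A the pore (flow) area.
Plume center vt = 0.79 × 360 = 284.4 m, so the well at 280 m is 4.4 m upgradient of the peak.
√(4πDt) = 7.368 m, giving peak height M/(n_e·A·√(4πDt)) = 1.7/(0.42 × 10 × 7.368) = 0.05494 kg/m³.
(x−vt)²/(4Dt) = (-4.4)²/(4 × 0.012 × 360) = 1.120; exp(−1.120) = 0.3263.
C = 0.05494 × 0.3263 = 0.0179 kg/m³.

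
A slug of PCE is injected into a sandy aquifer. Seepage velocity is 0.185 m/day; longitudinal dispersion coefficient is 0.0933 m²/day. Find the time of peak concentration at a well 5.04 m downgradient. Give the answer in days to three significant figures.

For the 1D instantaneous-source solution, setting ∂C/∂t = 0 at fixed x gives v²t² + 2Dt − x² = 0, so t = (√(D² + v²x²) − D)/v².
√(D² + v²x²) = √(0.0933² + 0.185² × 5.04²) = 0.9371; v² = 0.034225.
t = (0.9371 − 0.0933)/0.034225 = 24.7 days (vs. the pure-advection estimate x/v = 27.2 d).

24.7 days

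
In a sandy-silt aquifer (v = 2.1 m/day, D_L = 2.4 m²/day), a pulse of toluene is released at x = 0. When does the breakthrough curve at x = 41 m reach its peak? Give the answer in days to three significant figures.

19.0 days

For the 1D instantaneous-source solution, setting ∂C/∂t = 0 at fixed x gives v²t² + 2Dt − x² = 0, so t = (√(D² + v²x²) − D)/v².
√(D² + v²x²) = √(2.4² + 2.1² × 41²) = 86.13; v² = 4.41.
t = (86.13 − 2.4)/4.41 = 19.0 days (vs. the pure-advection estimate x/v = 19.5 d).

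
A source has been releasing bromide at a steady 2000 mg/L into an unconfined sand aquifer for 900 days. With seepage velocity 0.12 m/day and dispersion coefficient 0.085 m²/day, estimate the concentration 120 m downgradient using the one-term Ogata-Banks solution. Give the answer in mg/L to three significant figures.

332 mg/L

For a continuous step input, C/C₀ ≈ ½·erfc((x−vt)/(2√(Dt))).
vt = 0.12 × 900 = 108 m and 2√(Dt) = 2√(0.085 × 900) = 17.49 m.
Argument (x−vt)/(2√(Dt)) = (120 − 108)/17.49 = 0.6861; ½·erfc(0.6861) = 0.1660.
C = 2000 × 0.1660 = 332 mg/L.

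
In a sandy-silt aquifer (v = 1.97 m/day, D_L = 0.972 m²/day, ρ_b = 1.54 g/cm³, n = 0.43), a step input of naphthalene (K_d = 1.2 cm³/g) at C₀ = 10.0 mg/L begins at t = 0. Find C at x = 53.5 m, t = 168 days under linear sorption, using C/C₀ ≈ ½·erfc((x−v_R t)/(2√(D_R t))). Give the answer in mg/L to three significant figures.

Retardation factor R = 1 + ρ_b·K_d/n = 1 + 1.54 × 1.2/0.43 = 5.298.
Sorption retards both mechanisms: v_R = v/R = 0.3718 m/day, D_R = D/R = 0.1835 m²/day.
v_R·t = 0.3718 × 168 = 62.4624 m; 2√(D_R t) = 11.10 m; argument = (53.5 − 62.4624)/11.10 = -0.8074.
C = C₀ × ½·erfc(-0.8074) = 10.0 × 0.8732 = 8.73 mg/L.

8.73 mg/L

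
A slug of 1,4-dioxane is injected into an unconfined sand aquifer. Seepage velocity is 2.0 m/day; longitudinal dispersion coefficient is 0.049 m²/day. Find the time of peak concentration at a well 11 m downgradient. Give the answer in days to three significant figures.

For the 1D instantaneous-source solution, setting ∂C/∂t = 0 at fixed x gives v²t² + 2Dt − x² = 0, so t = (√(D² + v²x²) − D)/v².
√(D² + v²x²) = √(0.049² + 2.0² × 11²) = 22.00; v² = 4.
t = (22.00 − 0.049)/4 = 5.49 days (vs. the pure-advection estimate x/v = 5.50 d).

5.49 days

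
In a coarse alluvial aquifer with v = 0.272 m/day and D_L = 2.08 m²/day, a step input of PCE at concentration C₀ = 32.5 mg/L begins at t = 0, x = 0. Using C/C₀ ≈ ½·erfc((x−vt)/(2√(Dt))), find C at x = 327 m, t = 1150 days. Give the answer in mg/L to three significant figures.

13.6 mg/L

For a continuous step input, C/C₀ ≈ ½·erfc((x−vt)/(2√(Dt))).
vt = 0.272 × 1150 = 312.8 m and 2√(Dt) = 2√(2.08 × 1150) = 97.82 m.
Argument (x−vt)/(2√(Dt)) = (327 − 312.8)/97.82 = 0.1452; ½·erfc(0.1452) = 0.4187.
C = 32.5 × 0.4187 = 13.6 mg/L.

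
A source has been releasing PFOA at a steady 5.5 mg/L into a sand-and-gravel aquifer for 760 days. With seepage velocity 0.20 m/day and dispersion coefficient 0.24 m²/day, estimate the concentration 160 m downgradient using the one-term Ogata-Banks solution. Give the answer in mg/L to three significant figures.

For a continuous step input, C/C₀ ≈ ½·erfc((x−vt)/(2√(Dt))).
vt = 0.20 × 760 = 152 m and 2√(Dt) = 2√(0.24 × 760) = 27.01 m.
Argument (x−vt)/(2√(Dt)) = (160 − 152)/27.01 = 0.2962; ½·erfc(0.2962) = 0.3376.
C = 5.5 × 0.3376 = 1.86 mg/L.

1.86 mg/L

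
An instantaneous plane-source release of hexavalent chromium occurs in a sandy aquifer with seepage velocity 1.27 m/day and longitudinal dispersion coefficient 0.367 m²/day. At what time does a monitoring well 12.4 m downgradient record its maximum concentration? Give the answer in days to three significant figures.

For the 1D instantaneous-source solution, setting ∂C/∂t = 0 at fixed x gives v²t² + 2Dt − x² = 0, so t = (√(D² + v²x²) − D)/v².
√(D² + v²x²) = √(0.367² + 1.27² × 12.4²) = 15.75; v² = 1.6129.
t = (15.75 − 0.367)/1.6129 = 9.54 days (vs. the pure-advection estimate x/v = 9.76 d).

9.54 days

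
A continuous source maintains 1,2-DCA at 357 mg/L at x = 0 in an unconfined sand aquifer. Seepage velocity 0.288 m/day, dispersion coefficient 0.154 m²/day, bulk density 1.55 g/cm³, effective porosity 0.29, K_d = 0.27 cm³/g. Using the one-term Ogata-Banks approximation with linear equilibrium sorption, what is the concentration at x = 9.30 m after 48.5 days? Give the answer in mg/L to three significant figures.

26.3 mg/L

Retardation factor R = 1 + ρ_b·K_d/n = 1 + 1.55 × 0.27/0.29 = 2.443.
Sorption retards both mechanisms: v_R = v/R = 0.1179 m/day, D_R = D/R = 0.06304 m²/day.
v_R·t = 0.1179 × 48.5 = 5.71815 m; 2√(D_R t) = 3.497 m; argument = (9.30 − 5.71815)/3.497 = 1.024.
C = C₀ × ½·erfc(1.024) = 357 × 0.07379 = 26.3 mg/L.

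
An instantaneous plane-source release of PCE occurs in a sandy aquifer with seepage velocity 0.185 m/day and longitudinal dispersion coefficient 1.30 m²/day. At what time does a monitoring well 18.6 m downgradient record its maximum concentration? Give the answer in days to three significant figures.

For the 1D instantaneous-source solution, setting ∂C/∂t = 0 at fixed x gives v²t² + 2Dt − x² = 0, so t = (√(D² + v²x²) − D)/v².
√(D² + v²x²) = √(1.30² + 0.185² × 18.6²) = 3.678; v² = 0.034225.
t = (3.678 − 1.30)/0.034225 = 69.5 days (vs. the pure-advection estimate x/v = 101 d).

69.5 days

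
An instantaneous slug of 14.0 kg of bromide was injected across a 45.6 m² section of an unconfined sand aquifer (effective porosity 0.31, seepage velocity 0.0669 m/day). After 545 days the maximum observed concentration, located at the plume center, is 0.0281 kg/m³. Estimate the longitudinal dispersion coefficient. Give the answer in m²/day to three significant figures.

0.181 m²/day

At the plume center C_max = M/(n_e·A·√(4πDt)), so D = M²/(4πt·(n_e·A·C_max)²).
n_e·A·C_max = 0.31 × 45.6 × 0.0281 = 0.3972 kg/m.
D = 14.0²/(4π × 545 × 0.3972²) = 0.181 m²/day.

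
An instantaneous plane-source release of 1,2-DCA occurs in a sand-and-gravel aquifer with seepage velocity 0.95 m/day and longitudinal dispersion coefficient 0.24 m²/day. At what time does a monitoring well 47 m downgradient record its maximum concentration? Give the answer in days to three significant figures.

For the 1D instantaneous-source solution, setting ∂C/∂t = 0 at fixed x gives v²t² + 2Dt − x² = 0, so t = (√(D² + v²x²) − D)/v².
√(D² + v²x²) = √(0.24² + 0.95² × 47²) = 44.65; v² = 0.9025.
t = (44.65 − 0.24)/0.9025 = 49.2 days (vs. the pure-advection estimate x/v = 49.5 d).

49.2 days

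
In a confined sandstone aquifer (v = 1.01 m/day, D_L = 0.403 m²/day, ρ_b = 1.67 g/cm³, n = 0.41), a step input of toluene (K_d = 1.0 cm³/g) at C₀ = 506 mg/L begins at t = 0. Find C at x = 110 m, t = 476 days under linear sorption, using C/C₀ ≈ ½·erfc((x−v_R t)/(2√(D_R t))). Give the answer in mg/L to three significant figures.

Retardation factor R = 1 + ρ_b·K_d/n = 1 + 1.67 × 1.0/0.41 = 5.073.
Sorption retards both mechanisms: v_R = v/R = 0.1991 m/day, D_R = D/R = 0.07944 m²/day.
v_R·t = 0.1991 × 476 = 94.7716 m; 2√(D_R t) = 12.30 m; argument = (110 − 94.7716)/12.30 = 1.238.
C = C₀ × ½·erfc(1.238) = 506 × 0.03999 = 20.2 mg/L.

20.2 mg/L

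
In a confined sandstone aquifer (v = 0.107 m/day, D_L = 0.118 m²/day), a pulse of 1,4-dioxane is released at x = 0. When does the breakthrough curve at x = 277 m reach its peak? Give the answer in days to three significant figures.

2580 days

For the 1D instantaneous-source solution, setting ∂C/∂t = 0 at fixed x gives v²t² + 2Dt − x² = 0, so t = (√(D² + v²x²) − D)/v².
√(D² + v²x²) = √(0.118² + 0.107² × 277²) = 29.64; v² = 0.011449.
t = (29.64 − 0.118)/0.011449 = 2580 days (vs. the pure-advection estimate x/v = 2590 d).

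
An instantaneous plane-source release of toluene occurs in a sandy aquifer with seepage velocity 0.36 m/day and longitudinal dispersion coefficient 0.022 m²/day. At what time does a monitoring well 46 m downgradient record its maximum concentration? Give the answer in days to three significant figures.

128 days

For the 1D instantaneous-source solution, setting ∂C/∂t = 0 at fixed x gives v²t² + 2Dt − x² = 0, so t = (√(D² + v²x²) − D)/v².
√(D² + v²x²) = √(0.022² + 0.36² × 46²) = 16.56; v² = 0.1296.
t = (16.56 − 0.022)/0.1296 = 128 days (vs. the pure-advection estimate x/v = 128 d).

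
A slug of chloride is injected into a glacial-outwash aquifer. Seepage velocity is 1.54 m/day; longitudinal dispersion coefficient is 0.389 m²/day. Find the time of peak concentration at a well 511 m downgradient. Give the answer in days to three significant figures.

332 days

For the 1D instantaneous-source solution, setting ∂C/∂t = 0 at fixed x gives v²t² + 2Dt − x² = 0, so t = (√(D² + v²x²) − D)/v².
√(D² + v²x²) = √(0.389² + 1.54² × 511²) = 786.9; v² = 2.3716.
t = (786.9 − 0.389)/2.3716 = 332 days (vs. the pure-advection estimate x/v = 332 d).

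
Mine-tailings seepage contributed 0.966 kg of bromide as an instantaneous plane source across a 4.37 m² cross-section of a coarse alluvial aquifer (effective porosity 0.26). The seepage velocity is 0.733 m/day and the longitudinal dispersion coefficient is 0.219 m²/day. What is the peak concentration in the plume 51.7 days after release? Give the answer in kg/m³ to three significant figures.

The peak of an instantaneous 1D plume sits at x = vt; there the Gaussian factor is 1 and C_max = M/(n_e·A·√(4πDt)), where n_e·A is the pore area the mass is dissolved in.
√(4πDt) = √(4π × 0.219 × 51.7) = 11.93 m, so C_max = 0.966/(0.26 × 4.37 × 11.93) = 0.0713 kg/m³.

0.0713 kg/m³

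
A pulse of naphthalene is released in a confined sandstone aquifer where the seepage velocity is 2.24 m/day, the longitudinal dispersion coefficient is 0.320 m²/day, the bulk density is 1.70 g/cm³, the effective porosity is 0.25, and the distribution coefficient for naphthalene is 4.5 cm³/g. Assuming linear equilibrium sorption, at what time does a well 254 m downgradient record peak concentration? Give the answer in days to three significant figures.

Retardation factor R = 1 + ρ_b·K_d/n = 1 + 1.70 × 4.5/0.25 = 31.60.
Sorption retards both mechanisms: v_R = v/R = 0.07089 m/day, D_R = D/R = 0.01013 m²/day.
Peak time from v_R²t² + 2D_R t − x² = 0: t = (√(D_R² + v_R²x²) − D_R)/v_R².
√(D_R² + v_R²x²) = √(0.01013² + 0.07089² × 254²) = 18.01; v_R² = 0.005025.
t = (18.01 − 0.01013)/0.005025 = 3580 days.

3580 days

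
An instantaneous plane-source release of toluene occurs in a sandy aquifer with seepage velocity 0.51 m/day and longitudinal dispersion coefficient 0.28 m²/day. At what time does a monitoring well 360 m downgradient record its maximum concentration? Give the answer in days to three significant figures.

705 days

For the 1D instantaneous-source solution, setting ∂C/∂t = 0 at fixed x gives v²t² + 2Dt − x² = 0, so t = (√(D² + v²x²) − D)/v².
√(D² + v²x²) = √(0.28² + 0.51² × 360²) = 183.6; v² = 0.2601.
t = (183.6 − 0.28)/0.2601 = 705 days (vs. the pure-advection estimate x/v = 706 d).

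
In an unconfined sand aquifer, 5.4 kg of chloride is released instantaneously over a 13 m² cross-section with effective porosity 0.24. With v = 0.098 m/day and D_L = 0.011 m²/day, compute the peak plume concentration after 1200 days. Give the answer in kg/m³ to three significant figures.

0.134 kg/m³

The peak of an instantaneous 1D plume sits at x = vt; there the Gaussian factor is 1 and C_max = M/(n_e·A·√(4πDt)), where n_e·A is the pore area the mass is dissolved in.
√(4πDt) = √(4π × 0.011 × 1200) = 12.88 m, so C_max = 5.4/(0.24 × 13 × 12.88) = 0.134 kg/m³.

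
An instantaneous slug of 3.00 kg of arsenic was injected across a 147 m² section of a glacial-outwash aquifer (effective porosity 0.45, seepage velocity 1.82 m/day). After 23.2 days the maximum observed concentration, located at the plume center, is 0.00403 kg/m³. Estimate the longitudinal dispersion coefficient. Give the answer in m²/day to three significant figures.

At the plume center C_max = M/(n_e·A·√(4πDt)), so D = M²/(4πt·(n_e·A·C_max)²).
n_e·A·C_max = 0.45 × 147 × 0.00403 = 0.2666 kg/m.
D = 3.00²/(4π × 23.2 × 0.2666²) = 0.434 m²/day.

0.434 m²/day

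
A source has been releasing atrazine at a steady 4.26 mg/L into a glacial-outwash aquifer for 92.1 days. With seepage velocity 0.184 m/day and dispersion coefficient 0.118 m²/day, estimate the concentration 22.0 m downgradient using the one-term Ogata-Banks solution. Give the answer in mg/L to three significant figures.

0.593 mg/L

For a continuous step input, C/C₀ ≈ ½·erfc((x−vt)/(2√(Dt))).
vt = 0.184 × 92.1 = 16.9464 m and 2√(Dt) = 2√(0.118 × 92.1) = 6.593 m.
Argument (x−vt)/(2√(Dt)) = (22.0 − 16.9464)/6.593 = 0.7665; ½·erfc(0.7665) = 0.1392.
C = 4.26 × 0.1392 = 0.593 mg/L.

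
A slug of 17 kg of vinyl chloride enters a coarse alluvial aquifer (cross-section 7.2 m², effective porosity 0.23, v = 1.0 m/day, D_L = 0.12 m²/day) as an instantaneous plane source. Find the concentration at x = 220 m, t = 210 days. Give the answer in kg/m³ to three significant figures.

For an instantaneous plane source, C(x,t) = M/(n_e·A·√(4πDt)) · exp(−(x−vt)²/(4Dt)), with n_e·A the pore (flow) area.
Plume center vt = 1.0 × 210 = 210 m, so the well at 220 m is 10 m downgradient of the peak.
√(4πDt) = 17.80 m, giving peak height M/(n_e·A·√(4πDt)) = 17/(0.23 × 7.2 × 17.80) = 0.5767 kg/m³.
(x−vt)²/(4Dt) = (10)²/(4 × 0.12 × 210) = 0.9921; exp(−0.9921) = 0.3708.
C = 0.5767 × 0.3708 = 0.214 kg/m³.

0.214 kg/m³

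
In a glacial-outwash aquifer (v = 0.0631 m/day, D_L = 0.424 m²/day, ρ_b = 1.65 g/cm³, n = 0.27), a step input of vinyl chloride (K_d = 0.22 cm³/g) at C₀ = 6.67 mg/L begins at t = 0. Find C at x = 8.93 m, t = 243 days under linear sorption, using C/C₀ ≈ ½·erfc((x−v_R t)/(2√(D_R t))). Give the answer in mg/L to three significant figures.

2.66 mg/L

Retardation factor R = 1 + ρ_b·K_d/n = 1 + 1.65 × 0.22/0.27 = 2.344.
Sorption retards both mechanisms: v_R = v/R = 0.02692 m/day, D_R = D/R = 0.1809 m²/day.
v_R·t = 0.02692 × 243 = 6.54156 m; 2√(D_R t) = 13.26 m; argument = (8.93 − 6.54156)/13.26 = 0.1801.
C = C₀ × ½·erfc(0.1801) = 6.67 × 0.3995 = 2.66 mg/L.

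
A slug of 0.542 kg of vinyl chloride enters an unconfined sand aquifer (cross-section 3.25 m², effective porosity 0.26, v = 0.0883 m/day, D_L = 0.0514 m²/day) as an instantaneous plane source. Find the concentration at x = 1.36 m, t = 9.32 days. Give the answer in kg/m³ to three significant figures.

For an instantaneous plane source, C(x,t) = M/(n_e·A·√(4πDt)) · exp(−(x−vt)²/(4Dt)), with n_e·A the pore (flow) area.
Plume center vt = 0.0883 × 9.32 = 0.822956 m, so the well at 1.36 m is 0.537044 m downgradient of the peak.
√(4πDt) = 2.454 m, giving peak height M/(n_e·A·√(4πDt)) = 0.542/(0.26 × 3.25 × 2.454) = 0.2614 kg/m³.
(x−vt)²/(4Dt) = (0.537044)²/(4 × 0.0514 × 9.32) = 0.1505; exp(−0.1505) = 0.8603.
C = 0.2614 × 0.8603 = 0.225 kg/m³.

0.225 kg/m³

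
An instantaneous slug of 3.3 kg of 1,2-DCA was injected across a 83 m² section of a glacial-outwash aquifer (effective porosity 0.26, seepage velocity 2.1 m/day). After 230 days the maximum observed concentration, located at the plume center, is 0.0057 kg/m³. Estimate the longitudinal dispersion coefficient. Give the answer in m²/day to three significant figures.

0.249 m²/day

At the plume center C_max = M/(n_e·A·√(4πDt)), so D = M²/(4πt·(n_e·A·C_max)²).
n_e·A·C_max = 0.26 × 83 × 0.0057 = 0.1230 kg/m.
D = 3.3²/(4π × 230 × 0.1230²) = 0.249 m²/day.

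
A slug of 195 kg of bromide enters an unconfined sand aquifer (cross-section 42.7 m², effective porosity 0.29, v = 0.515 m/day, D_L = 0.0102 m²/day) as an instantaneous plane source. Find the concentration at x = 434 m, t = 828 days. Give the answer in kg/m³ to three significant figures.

For an instantaneous plane source, C(x,t) = M/(n_e·A·√(4πDt)) · exp(−(x−vt)²/(4Dt)), with n_e·A the pore (flow) area.
Plume center vt = 0.515 × 828 = 426.42 m, so the well at 434 m is 7.58 m downgradient of the peak.
√(4πDt) = 10.30 m, giving peak height M/(n_e·A·√(4πDt)) = 195/(0.29 × 42.7 × 10.30) = 1.529 kg/m³.
(x−vt)²/(4Dt) = (7.58)²/(4 × 0.0102 × 828) = 1.701; exp(−1.701) = 0.1825.
C = 1.529 × 0.1825 = 0.279 kg/m³.

0.279 kg/m³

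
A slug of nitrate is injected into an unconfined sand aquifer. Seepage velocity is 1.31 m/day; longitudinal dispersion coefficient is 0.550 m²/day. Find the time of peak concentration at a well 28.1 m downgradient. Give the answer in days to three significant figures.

21.1 days

For the 1D instantaneous-source solution, setting ∂C/∂t = 0 at fixed x gives v²t² + 2Dt − x² = 0, so t = (√(D² + v²x²) − D)/v².
√(D² + v²x²) = √(0.550² + 1.31² × 28.1²) = 36.82; v² = 1.7161.
t = (36.82 − 0.550)/1.7161 = 21.1 days (vs. the pure-advection estimate x/v = 21.5 d).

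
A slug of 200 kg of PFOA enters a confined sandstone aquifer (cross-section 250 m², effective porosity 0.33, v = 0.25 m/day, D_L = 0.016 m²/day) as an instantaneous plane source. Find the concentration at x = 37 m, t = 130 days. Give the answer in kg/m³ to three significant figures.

0.0416 kg/m³

For an instantaneous plane source, C(x,t) = M/(n_e·A·√(4πDt)) · exp(−(x−vt)²/(4Dt)), with n_e·A the pore (flow) area.
Plume center vt = 0.25 × 130 = 32.5 m, so the well at 37 m is 4.5 m downgradient of the peak.
√(4πDt) = 5.113 m, giving peak height M/(n_e·A·√(4πDt)) = 200/(0.33 × 250 × 5.113) = 0.4741 kg/m³.
(x−vt)²/(4Dt) = (4.5)²/(4 × 0.016 × 130) = 2.434; exp(−2.434) = 0.08769.
C = 0.4741 × 0.08769 = 0.0416 kg/m³.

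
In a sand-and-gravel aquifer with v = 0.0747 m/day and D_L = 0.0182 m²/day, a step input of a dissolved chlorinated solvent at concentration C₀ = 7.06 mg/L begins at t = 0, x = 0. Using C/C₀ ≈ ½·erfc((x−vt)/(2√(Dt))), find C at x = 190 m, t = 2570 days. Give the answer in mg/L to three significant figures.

For a continuous step input, C/C₀ ≈ ½·erfc((x−vt)/(2√(Dt))).
vt = 0.0747 × 2570 = 191.979 m and 2√(Dt) = 2√(0.0182 × 2570) = 13.68 m.
Argument (x−vt)/(2√(Dt)) = (190 − 191.979)/13.68 = -0.1447; ½·erfc(-0.1447) = 0.5811.
C = 7.06 × 0.5811 = 4.10 mg/L.

4.10 mg/L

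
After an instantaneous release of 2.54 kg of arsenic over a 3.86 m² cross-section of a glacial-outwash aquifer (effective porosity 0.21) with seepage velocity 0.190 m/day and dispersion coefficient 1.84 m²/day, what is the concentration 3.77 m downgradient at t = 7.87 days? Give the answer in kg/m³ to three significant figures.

0.212 kg/m³

For an instantaneous plane source, C(x,t) = M/(n_e·A·√(4πDt)) · exp(−(x−vt)²/(4Dt)), with n_e·A the pore (flow) area.
Plume center vt = 0.190 × 7.87 = 1.4953 m, so the well at 3.77 m is 2.2747 m downgradient of the peak.
√(4πDt) = 13.49 m, giving peak height M/(n_e·A·√(4πDt)) = 2.54/(0.21 × 3.86 × 13.49) = 0.2323 kg/m³.
(x−vt)²/(4Dt) = (2.2747)²/(4 × 1.84 × 7.87) = 0.08933; exp(−0.08933) = 0.9145.
C = 0.2323 × 0.9145 = 0.212 kg/m³.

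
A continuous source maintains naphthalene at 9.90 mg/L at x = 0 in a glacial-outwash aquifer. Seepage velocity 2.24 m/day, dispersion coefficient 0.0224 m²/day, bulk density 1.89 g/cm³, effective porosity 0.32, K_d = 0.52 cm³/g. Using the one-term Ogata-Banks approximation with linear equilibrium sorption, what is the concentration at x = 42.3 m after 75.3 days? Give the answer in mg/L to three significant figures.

1.68 mg/L

Retardation factor R = 1 + ρ_b·K_d/n = 1 + 1.89 × 0.52/0.32 = 4.071.
Sorption retards both mechanisms: v_R = v/R = 0.5502 m/day, D_R = D/R = 0.005502 m²/day.
v_R·t = 0.5502 × 75.3 = 41.43006 m; 2√(D_R t) = 1.287 m; argument = (42.3 − 41.43006)/1.287 = 0.6759.
C = C₀ × ½·erfc(0.6759) = 9.90 × 0.1696 = 1.68 mg/L.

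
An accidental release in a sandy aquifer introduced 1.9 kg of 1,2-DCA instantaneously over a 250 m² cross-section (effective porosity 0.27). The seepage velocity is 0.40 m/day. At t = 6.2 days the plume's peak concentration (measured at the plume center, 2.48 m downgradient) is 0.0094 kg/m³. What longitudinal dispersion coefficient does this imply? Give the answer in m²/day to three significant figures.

At the plume center C_max = M/(n_e·A·√(4πDt)), so D = M²/(4πt·(n_e·A·C_max)²).
n_e·A·C_max = 0.27 × 250 × 0.0094 = 0.6345 kg/m.
D = 1.9²/(4π × 6.2 × 0.6345²) = 0.115 m²/day.

0.115 m²/day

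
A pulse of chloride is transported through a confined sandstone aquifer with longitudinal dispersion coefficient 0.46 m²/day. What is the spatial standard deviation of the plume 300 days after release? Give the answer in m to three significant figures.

Dispersive spreading gives a Gaussian with σ² = 2Dt; advection only shifts the center.
σ = √(2 × 0.46 × 300) = 16.6 m.

16.6 m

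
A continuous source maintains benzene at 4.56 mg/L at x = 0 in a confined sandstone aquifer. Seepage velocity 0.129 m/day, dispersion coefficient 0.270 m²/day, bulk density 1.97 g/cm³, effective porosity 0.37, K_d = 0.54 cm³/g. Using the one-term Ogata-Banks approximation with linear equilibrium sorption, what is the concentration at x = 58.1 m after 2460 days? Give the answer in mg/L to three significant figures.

4.11 mg/L

Retardation factor R = 1 + ρ_b·K_d/n = 1 + 1.97 × 0.54/0.37 = 3.875.
Sorption retards both mechanisms: v_R = v/R = 0.03329 m/day, D_R = D/R = 0.06968 m²/day.
v_R·t = 0.03329 × 2460 = 81.8934 m; 2√(D_R t) = 26.18 m; argument = (58.1 − 81.8934)/26.18 = -0.9088.
C = C₀ × ½·erfc(-0.9088) = 4.56 × 0.9006 = 4.11 mg/L.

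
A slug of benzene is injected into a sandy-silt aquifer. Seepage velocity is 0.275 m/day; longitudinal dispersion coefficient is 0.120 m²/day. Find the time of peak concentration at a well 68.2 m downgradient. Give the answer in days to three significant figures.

246 days

For the 1D instantaneous-source solution, setting ∂C/∂t = 0 at fixed x gives v²t² + 2Dt − x² = 0, so t = (√(D² + v²x²) − D)/v².
√(D² + v²x²) = √(0.120² + 0.275² × 68.2²) = 18.76; v² = 0.075625.
t = (18.76 − 0.120)/0.075625 = 246 days (vs. the pure-advection estimate x/v = 248 d).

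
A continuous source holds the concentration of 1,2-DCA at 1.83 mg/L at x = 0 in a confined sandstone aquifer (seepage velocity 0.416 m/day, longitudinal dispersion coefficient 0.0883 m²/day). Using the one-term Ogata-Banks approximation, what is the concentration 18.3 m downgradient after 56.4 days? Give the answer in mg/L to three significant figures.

For a continuous step input, C/C₀ ≈ ½·erfc((x−vt)/(2√(Dt))).
vt = 0.416 × 56.4 = 23.4624 m and 2√(Dt) = 2√(0.0883 × 56.4) = 4.463 m.
Argument (x−vt)/(2√(Dt)) = (18.3 − 23.4624)/4.463 = -1.157; ½·erfc(-1.157) = 0.9491.
C = 1.83 × 0.9491 = 1.74 mg/L.

1.74 mg/L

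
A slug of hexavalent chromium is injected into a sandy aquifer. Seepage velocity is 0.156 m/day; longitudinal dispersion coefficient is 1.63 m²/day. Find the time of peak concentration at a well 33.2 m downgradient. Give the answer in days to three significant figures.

For the 1D instantaneous-source solution, setting ∂C/∂t = 0 at fixed x gives v²t² + 2Dt − x² = 0, so t = (√(D² + v²x²) − D)/v².
√(D² + v²x²) = √(1.63² + 0.156² × 33.2²) = 5.430; v² = 0.024336.
t = (5.430 − 1.63)/0.024336 = 156 days (vs. the pure-advection estimate x/v = 213 d).

156 days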